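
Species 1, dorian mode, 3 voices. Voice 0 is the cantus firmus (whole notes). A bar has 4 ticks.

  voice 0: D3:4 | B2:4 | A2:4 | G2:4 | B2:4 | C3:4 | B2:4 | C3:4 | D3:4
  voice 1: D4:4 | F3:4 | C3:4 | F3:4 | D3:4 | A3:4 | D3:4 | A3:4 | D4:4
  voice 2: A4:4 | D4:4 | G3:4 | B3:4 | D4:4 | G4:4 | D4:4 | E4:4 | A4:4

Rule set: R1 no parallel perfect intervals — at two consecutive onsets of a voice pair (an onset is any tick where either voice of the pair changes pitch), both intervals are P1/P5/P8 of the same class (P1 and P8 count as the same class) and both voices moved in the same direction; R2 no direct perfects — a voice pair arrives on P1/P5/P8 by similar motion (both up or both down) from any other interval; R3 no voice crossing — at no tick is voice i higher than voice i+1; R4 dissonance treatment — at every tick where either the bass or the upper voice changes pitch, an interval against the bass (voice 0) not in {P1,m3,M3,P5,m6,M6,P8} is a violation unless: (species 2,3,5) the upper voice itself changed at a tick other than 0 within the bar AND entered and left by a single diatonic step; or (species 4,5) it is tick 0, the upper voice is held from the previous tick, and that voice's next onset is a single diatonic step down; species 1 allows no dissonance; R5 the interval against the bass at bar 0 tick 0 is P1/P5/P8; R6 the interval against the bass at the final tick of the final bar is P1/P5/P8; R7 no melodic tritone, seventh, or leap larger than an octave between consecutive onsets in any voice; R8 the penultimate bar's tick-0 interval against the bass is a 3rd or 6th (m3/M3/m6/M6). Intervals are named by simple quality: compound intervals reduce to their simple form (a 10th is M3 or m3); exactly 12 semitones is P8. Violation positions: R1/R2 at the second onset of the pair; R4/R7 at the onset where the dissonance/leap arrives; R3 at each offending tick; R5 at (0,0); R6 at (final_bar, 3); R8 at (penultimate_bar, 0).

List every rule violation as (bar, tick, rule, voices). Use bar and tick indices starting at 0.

bar 0: v0=D3 v1=D4 v2=A4 downbeat P5
bar 1: v0=B2 v1=F3 v2=D4 downbeat m3
bar 2: v0=A2 v1=C3 v2=G3 downbeat m7
bar 3: v0=G2 v1=F3 v2=B3 downbeat M3
bar 4: v0=B2 v1=D3 v2=D4 downbeat m3
bar 5: v0=C3 v1=A3 v2=G4 downbeat P5
bar 6: v0=B2 v1=D3 v2=D4 downbeat m3
bar 7: v0=C3 v1=A3 v2=E4 downbeat M3
bar 8: v0=D3 v1=D4 v2=A4 downbeat P5
  -> R4 @ bar 1 tick 0 v(0, 1): B2/F3 TT untreated
  -> R2 @ bar 2 tick 0 v(1, 2): F3/D4 M6 -> C3/G3 P5 similar
  -> R4 @ bar 2 tick 0 v(0, 2): A2/G3 m7 untreated
  -> R4 @ bar 3 tick 0 v(0, 1): G2/F3 m7 untreated
  -> R2 @ bar 5 tick 0 v(0, 2): B2/D4 m3 -> C3/G4 P5 similar
  -> R2 @ bar 6 tick 0 v(1, 2): A3/G4 m7 -> D3/D4 P8 similar
  -> R2 @ bar 7 tick 0 v(1, 2): D3/D4 P8 -> A3/E4 P5 similar
  -> R1 @ bar 8 tick 0 v(1, 2): A3/E4 P5 -> D4/A4 P5 similar
  -> R2 @ bar 8 tick 0 v(0, 1): C3/A3 M6 -> D3/D4 P8 similar
  -> R2 @ bar 8 tick 0 v(0, 2): C3/E4 M3 -> D3/A4 P5 similar

(1, 0, R4, (0, 1))
(2, 0, R2, (1, 2))
(2, 0, R4, (0, 2))
(3, 0, R4, (0, 1))
(5, 0, R2, (0, 2))
(6, 0, R2, (1, 2))
(7, 0, R2, (1, 2))
(8, 0, R1, (1, 2))
(8, 0, R2, (0, 1))
(8, 0, R2, (0, 2))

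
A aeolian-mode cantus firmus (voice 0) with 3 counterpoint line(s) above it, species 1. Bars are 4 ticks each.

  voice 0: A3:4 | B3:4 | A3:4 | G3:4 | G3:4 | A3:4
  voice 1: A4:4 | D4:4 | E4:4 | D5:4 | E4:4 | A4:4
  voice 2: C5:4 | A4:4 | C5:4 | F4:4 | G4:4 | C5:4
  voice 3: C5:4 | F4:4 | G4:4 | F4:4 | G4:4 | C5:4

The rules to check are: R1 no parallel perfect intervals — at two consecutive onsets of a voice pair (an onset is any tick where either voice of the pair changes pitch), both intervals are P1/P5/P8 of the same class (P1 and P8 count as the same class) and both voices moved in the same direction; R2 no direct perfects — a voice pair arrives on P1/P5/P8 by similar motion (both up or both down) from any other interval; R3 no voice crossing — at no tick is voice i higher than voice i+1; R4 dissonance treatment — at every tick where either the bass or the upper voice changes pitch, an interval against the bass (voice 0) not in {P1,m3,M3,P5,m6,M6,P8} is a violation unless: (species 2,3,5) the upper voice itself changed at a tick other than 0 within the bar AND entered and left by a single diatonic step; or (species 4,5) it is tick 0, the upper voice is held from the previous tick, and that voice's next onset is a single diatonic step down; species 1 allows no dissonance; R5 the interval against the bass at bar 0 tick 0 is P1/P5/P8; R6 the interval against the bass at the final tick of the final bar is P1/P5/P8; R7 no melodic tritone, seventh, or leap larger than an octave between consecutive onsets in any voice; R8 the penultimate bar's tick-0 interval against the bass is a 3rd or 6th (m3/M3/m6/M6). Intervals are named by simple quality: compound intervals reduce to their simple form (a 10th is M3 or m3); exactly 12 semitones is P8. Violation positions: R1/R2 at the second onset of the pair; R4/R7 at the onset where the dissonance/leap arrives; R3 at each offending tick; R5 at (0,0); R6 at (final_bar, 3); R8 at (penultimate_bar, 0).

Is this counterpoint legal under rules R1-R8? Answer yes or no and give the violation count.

No (30 violations)

bar 0: v0=A3 v1=A4 v2=C5 v3=C5 (m3)
bar 1: v0=B3 v1=D4 v2=A4 v3=F4 (TT)
bar 2: v0=A3 v1=E4 v2=C5 v3=G4 (m7)
bar 3: v0=G3 v1=D5 v2=F4 v3=F4 (m7)
bar 4: v0=G3 v1=E4 v2=G4 v3=G4 (P8)
bar 5: v0=A3 v1=A4 v2=C5 v3=C5 (m3)
  R5 @ bar0.0: opens on m3
  R5 @ bar0.0: opens on m3
  R2 @ bar1.0: A4/C5 m3 -> D4/A4 P5 similar
  R3 @ bar1.0: A4 above F4
  R4 @ bar1.0: B3/A4 m7 untreated
  R4 @ bar1.0: B3/F4 TT untreated
  R3 @ bar1.1: A4 above F4
  R3 @ bar1.2: A4 above F4
  R3 @ bar1.3: A4 above F4
  R3 @ bar2.0: C5 above G4
  R4 @ bar2.0: A3/G4 m7 untreated
  R3 @ bar2.1: C5 above G4
  R3 @ bar2.2: C5 above G4
  R3 @ bar2.3: C5 above G4
  R2 @ bar3.0: C5/G4 P4 -> F4/F4 P1 similar
  R3 @ bar3.0: D5 above F4
  R4 @ bar3.0: G3/F4 m7 untreated
  R4 @ bar3.0: G3/F4 m7 untreated
  R7 @ bar3.0: E4->D5 leap 10st
  R3 @ bar3.1: D5 above F4
  R3 @ bar3.2: D5 above F4
  R3 @ bar3.3: D5 above F4
  R1 @ bar4.0: F4/F4 P1 -> G4/G4 P1 similar
  R7 @ bar4.0: D5->E4 leap 10st
  R8 @ bar4.0: penult P8 not 3rd/6th
  R8 @ bar4.0: penult P8 not 3rd/6th
  R1 @ bar5.0: G4/G4 P1 -> C5/C5 P1 similar
  R2 @ bar5.0: G3/E4 M6 -> A3/A4 P8 similar
  R6 @ bar5.3: closes on m3
  R6 @ bar5.3: closes on m3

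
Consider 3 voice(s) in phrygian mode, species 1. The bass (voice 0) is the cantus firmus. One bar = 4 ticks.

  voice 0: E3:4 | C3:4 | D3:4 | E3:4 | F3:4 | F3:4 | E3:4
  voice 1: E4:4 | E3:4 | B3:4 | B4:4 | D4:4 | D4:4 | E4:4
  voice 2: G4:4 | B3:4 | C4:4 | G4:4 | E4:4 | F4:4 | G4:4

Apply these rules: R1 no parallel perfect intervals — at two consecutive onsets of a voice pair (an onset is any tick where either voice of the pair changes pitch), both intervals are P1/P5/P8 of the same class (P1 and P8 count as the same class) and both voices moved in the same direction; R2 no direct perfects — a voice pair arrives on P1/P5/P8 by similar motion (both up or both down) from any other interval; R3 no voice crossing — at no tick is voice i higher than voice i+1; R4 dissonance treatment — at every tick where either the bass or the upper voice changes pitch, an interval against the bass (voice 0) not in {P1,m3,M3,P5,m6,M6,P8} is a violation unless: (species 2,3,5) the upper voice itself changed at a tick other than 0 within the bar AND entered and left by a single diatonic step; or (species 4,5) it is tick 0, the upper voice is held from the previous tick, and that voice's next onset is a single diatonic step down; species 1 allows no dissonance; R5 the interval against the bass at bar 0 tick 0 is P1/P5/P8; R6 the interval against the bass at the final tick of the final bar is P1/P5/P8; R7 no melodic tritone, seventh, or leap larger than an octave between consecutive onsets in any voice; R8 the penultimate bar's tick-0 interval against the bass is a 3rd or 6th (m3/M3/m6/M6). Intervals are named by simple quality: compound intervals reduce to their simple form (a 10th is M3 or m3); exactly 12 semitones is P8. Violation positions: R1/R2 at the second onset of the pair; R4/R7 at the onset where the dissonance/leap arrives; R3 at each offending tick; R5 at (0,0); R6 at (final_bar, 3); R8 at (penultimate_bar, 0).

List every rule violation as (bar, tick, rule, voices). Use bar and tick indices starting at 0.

bar 0: v0=E3 v1=E4 v2=G4 downbeat m3
bar 1: v0=C3 v1=E3 v2=B3 downbeat M7
bar 2: v0=D3 v1=B3 v2=C4 downbeat m7
bar 3: v0=E3 v1=B4 v2=G4 downbeat m3
bar 4: v0=F3 v1=D4 v2=E4 downbeat M7
bar 5: v0=F3 v1=D4 v2=F4 downbeat P8
bar 6: v0=E3 v1=E4 v2=G4 downbeat m3
  -> R5 @ bar 0 tick 0 v(0, 2): opens on m3
  -> R2 @ bar 1 tick 0 v(1, 2): E4/G4 m3 -> E3/B3 P5 similar
  -> R4 @ bar 1 tick 0 v(0, 2): C3/B3 M7 untreated
  -> R4 @ bar 2 tick 0 v(0, 2): D3/C4 m7 untreated
  -> R2 @ bar 3 tick 0 v(0, 1): D3/B3 M6 -> E3/B4 P5 similar
  -> R3 @ bar 3 tick 0 v(1, 2): B4 above G4
  -> R3 @ bar 3 tick 1 v(1, 2): B4 above G4
  -> R3 @ bar 3 tick 2 v(1, 2): B4 above G4
  -> R3 @ bar 3 tick 3 v(1, 2): B4 above G4
  -> R4 @ bar 4 tick 0 v(0, 2): F3/E4 M7 untreated
  -> R8 @ bar 5 tick 0 v(0, 2): penult P8 not 3rd/6th
  -> R6 @ bar 6 tick 3 v(0, 2): closes on m3

(0, 0, R5, (0, 2))
(1, 0, R2, (1, 2))
(1, 0, R4, (0, 2))
(2, 0, R4, (0, 2))
(3, 0, R2, (0, 1))
(3, 0, R3, (1, 2))
(3, 1, R3, (1, 2))
(3, 2, R3, (1, 2))
(3, 3, R3, (1, 2))
(4, 0, R4, (0, 2))
(5, 0, R8, (0, 2))
(6, 3, R6, (0, 2))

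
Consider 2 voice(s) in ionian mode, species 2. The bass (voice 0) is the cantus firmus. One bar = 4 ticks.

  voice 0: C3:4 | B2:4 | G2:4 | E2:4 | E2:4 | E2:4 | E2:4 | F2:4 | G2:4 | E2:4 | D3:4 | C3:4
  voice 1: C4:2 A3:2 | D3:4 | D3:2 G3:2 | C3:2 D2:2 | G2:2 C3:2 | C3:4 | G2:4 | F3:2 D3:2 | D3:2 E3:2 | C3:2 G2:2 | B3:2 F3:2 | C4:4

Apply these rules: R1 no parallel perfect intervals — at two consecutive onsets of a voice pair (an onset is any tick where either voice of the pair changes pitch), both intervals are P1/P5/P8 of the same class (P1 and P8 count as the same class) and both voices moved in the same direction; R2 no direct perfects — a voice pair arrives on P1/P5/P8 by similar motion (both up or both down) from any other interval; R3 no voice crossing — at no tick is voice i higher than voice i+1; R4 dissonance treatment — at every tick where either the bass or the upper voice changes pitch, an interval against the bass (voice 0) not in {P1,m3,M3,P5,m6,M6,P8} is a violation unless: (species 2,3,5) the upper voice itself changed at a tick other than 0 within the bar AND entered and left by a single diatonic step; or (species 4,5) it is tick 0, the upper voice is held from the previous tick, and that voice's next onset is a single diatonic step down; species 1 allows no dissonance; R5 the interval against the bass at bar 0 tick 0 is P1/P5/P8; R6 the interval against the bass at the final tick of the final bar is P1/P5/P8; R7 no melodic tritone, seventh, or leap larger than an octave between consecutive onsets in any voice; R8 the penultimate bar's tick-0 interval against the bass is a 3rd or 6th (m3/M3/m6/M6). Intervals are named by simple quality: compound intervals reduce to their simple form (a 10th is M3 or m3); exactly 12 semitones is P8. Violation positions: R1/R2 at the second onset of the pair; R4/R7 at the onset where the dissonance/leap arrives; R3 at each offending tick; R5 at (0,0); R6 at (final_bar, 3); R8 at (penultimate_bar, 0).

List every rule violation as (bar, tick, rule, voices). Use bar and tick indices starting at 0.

bar 0: v0=C3 v1=C4 downbeat P8
bar 1: v0=B2 v1=D3 downbeat m3
bar 2: v0=G2 v1=D3 downbeat P5
bar 3: v0=E2 v1=C3 downbeat m6
bar 4: v0=E2 v1=G2 downbeat m3
bar 5: v0=E2 v1=C3 downbeat m6
bar 6: v0=E2 v1=G2 downbeat m3
bar 7: v0=F2 v1=F3 downbeat P8
bar 8: v0=G2 v1=D3 downbeat P5
bar 9: v0=E2 v1=C3 downbeat m6
bar 10: v0=D3 v1=B3 downbeat M6
bar 11: v0=C3 v1=C4 downbeat P8
  -> R3 @ bar 3 tick 2 v(0, 1): E2 above D2
  -> R4 @ bar 3 tick 2 v(0, 1): E2/D2 M2 untreated
  -> R7 @ bar 3 tick 2 v(1,): C3->D2 leap 10st
  -> R3 @ bar 3 tick 3 v(0, 1): E2 above D2
  -> R2 @ bar 7 tick 0 v(0, 1): E2/G2 m3 -> F2/F3 P8 similar
  -> R7 @ bar 7 tick 0 v(1,): G2->F3 leap 10st
  -> R7 @ bar 10 tick 0 v(0,): E2->D3 leap 10st
  -> R7 @ bar 10 tick 0 v(1,): G2->B3 leap 16st
  -> R7 @ bar 10 tick 2 v(1,): B3->F3 leap 6st

(3, 2, R3, (0, 1))
(3, 2, R4, (0, 1))
(3, 2, R7, (1,))
(3, 3, R3, (0, 1))
(7, 0, R2, (0, 1))
(7, 0, R7, (1,))
(10, 0, R7, (0,))
(10, 0, R7, (1,))
(10, 2, R7, (1,))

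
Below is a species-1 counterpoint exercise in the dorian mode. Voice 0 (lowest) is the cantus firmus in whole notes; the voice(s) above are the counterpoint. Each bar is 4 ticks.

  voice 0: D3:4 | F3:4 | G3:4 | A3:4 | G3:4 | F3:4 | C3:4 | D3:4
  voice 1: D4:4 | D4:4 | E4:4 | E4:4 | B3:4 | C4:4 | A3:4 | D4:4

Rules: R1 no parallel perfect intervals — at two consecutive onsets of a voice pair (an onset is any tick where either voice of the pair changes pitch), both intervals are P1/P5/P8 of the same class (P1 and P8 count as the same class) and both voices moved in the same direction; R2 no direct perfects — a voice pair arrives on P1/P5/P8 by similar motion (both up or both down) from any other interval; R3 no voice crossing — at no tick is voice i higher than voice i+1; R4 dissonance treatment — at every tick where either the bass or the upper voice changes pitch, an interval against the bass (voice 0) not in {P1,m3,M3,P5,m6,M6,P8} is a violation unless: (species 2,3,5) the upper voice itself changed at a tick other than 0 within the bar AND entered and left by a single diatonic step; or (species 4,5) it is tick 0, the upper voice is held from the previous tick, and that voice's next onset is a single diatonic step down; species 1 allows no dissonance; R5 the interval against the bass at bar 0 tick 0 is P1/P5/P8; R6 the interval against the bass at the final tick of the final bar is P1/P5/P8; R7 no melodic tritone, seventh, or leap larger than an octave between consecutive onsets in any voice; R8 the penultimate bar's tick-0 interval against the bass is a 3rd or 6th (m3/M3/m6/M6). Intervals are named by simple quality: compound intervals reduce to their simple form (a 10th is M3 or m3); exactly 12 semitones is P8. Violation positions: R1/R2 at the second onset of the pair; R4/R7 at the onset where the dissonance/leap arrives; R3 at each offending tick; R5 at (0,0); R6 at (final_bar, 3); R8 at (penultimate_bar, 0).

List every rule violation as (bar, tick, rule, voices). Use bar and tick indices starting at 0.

bar 0: v0=D3 v1=D4 downbeat P8
bar 1: v0=F3 v1=D4 downbeat M6
bar 2: v0=G3 v1=E4 downbeat M6
bar 3: v0=A3 v1=E4 downbeat P5
bar 4: v0=G3 v1=B3 downbeat M3
bar 5: v0=F3 v1=C4 downbeat P5
bar 6: v0=C3 v1=A3 downbeat M6
bar 7: v0=D3 v1=D4 downbeat P8
  -> R2 @ bar 7 tick 0 v(0, 1): C3/A3 M6 -> D3/D4 P8 similar

(7, 0, R2, (0, 1))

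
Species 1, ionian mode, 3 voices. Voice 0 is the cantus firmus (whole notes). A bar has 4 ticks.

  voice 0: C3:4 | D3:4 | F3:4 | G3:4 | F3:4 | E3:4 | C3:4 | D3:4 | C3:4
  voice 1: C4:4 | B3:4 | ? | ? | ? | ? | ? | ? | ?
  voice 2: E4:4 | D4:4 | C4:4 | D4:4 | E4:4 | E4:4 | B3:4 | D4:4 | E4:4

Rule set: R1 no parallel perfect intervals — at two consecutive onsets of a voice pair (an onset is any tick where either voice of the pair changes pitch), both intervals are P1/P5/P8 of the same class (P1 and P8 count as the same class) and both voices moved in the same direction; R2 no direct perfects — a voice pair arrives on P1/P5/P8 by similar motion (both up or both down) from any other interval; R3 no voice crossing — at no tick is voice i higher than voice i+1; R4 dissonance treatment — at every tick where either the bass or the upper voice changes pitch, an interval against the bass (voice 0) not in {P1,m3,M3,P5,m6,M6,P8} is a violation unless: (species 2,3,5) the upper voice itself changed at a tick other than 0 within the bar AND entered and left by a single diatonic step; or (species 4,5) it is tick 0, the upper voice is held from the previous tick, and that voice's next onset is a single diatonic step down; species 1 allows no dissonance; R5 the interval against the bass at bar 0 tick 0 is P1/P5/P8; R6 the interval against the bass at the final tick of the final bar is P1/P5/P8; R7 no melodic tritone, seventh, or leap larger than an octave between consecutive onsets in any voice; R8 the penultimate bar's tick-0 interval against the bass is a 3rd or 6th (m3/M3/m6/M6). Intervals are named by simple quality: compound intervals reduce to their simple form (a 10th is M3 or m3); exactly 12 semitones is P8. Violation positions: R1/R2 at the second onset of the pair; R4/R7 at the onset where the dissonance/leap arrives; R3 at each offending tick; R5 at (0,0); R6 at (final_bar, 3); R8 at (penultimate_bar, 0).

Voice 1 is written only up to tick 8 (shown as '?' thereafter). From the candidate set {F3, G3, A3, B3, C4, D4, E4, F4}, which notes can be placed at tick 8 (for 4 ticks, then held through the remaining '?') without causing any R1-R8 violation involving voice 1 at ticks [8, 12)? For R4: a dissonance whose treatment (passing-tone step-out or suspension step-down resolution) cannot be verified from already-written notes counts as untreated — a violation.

{A3}

F3: violates R2,R7
G3: violates R4
A3: legal
B3: violates R4
C4: violates R2
D4: violates R3
E4: violates R3,R4
F4: violates R2,R3,R7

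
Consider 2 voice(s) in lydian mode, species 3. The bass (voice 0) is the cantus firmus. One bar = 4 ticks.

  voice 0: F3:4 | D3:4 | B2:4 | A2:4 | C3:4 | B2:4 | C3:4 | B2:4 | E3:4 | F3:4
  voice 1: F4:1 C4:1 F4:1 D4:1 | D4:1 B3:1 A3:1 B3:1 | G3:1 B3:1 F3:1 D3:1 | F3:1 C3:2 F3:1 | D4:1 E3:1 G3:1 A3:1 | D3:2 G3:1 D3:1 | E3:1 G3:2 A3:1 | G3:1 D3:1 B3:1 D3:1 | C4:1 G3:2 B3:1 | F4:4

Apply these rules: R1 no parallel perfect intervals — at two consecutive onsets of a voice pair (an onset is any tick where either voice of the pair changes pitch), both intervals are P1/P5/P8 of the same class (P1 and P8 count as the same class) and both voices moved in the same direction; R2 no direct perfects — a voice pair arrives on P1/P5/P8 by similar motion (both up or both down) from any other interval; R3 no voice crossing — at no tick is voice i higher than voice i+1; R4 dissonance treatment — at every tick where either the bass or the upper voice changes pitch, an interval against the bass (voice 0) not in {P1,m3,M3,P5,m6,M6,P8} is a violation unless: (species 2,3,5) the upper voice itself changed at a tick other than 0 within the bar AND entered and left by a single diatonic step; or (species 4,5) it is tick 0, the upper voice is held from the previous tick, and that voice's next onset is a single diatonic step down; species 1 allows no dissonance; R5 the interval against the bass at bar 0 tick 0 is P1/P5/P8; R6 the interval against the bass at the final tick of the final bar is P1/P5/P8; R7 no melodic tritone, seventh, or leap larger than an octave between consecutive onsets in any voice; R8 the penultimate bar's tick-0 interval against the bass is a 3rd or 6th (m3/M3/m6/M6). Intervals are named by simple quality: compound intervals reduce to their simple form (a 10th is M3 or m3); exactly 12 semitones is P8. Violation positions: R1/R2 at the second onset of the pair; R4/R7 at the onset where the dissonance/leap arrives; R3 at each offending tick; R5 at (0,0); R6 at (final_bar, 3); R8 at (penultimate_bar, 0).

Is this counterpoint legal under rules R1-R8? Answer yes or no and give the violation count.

bar 0: v0=F3 v1=F4 (P8)
bar 1: v0=D3 v1=D4 (P8)
bar 2: v0=B2 v1=G3 (m6)
bar 3: v0=A2 v1=F3 (m6)
bar 4: v0=C3 v1=D4 (M2)
bar 5: v0=B2 v1=D3 (m3)
bar 6: v0=C3 v1=E3 (M3)
bar 7: v0=B2 v1=G3 (m6)
bar 8: v0=E3 v1=C4 (m6)
bar 9: v0=F3 v1=F4 (P8)
  R4 @ bar2.2: B2/F3 TT untreated
  R7 @ bar2.2: B3->F3 leap 6st
  R4 @ bar4.0: C3/D4 M2 untreated
  R7 @ bar4.1: D4->E3 leap 10st
  R7 @ bar8.0: D3->C4 leap 10st
  R2 @ bar9.0: E3/B3 P5 -> F3/F4 P8 similar
  R7 @ bar9.0: B3->F4 leap 6st

No (7 violations)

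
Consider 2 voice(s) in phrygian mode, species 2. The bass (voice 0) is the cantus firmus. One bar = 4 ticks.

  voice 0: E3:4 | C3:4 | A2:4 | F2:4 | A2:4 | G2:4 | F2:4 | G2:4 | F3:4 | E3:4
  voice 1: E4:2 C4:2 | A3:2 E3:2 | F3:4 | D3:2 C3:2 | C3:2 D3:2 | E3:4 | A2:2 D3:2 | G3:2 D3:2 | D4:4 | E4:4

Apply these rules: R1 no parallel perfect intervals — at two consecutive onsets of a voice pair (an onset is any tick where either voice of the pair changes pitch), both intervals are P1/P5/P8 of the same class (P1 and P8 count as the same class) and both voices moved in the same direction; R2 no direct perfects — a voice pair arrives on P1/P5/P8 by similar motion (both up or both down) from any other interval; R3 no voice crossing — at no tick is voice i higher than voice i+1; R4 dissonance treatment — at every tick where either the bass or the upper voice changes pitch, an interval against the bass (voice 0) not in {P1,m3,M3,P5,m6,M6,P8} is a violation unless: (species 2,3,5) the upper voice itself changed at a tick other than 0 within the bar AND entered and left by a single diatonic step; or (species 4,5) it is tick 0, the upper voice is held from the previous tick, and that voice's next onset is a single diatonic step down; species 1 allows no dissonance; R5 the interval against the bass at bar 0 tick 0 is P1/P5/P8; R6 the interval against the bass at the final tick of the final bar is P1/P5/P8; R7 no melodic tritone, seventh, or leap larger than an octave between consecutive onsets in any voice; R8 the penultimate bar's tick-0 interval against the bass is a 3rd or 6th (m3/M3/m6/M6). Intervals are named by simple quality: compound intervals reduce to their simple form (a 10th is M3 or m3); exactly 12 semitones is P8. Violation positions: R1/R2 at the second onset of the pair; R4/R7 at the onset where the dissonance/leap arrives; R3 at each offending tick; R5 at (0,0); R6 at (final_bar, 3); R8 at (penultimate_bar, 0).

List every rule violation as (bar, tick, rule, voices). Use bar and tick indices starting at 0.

bar 0: v0=E3 v1=E4 downbeat P8
bar 1: v0=C3 v1=A3 downbeat M6
bar 2: v0=A2 v1=F3 downbeat m6
bar 3: v0=F2 v1=D3 downbeat M6
bar 4: v0=A2 v1=C3 downbeat m3
bar 5: v0=G2 v1=E3 downbeat M6
bar 6: v0=F2 v1=A2 downbeat M3
bar 7: v0=G2 v1=G3 downbeat P8
bar 8: v0=F3 v1=D4 downbeat M6
bar 9: v0=E3 v1=E4 downbeat P8
  -> R2 @ bar 7 tick 0 v(0, 1): F2/D3 M6 -> G2/G3 P8 similar
  -> R7 @ bar 8 tick 0 v(0,): G2->F3 leap 10st

(7, 0, R2, (0, 1))
(8, 0, R7, (0,))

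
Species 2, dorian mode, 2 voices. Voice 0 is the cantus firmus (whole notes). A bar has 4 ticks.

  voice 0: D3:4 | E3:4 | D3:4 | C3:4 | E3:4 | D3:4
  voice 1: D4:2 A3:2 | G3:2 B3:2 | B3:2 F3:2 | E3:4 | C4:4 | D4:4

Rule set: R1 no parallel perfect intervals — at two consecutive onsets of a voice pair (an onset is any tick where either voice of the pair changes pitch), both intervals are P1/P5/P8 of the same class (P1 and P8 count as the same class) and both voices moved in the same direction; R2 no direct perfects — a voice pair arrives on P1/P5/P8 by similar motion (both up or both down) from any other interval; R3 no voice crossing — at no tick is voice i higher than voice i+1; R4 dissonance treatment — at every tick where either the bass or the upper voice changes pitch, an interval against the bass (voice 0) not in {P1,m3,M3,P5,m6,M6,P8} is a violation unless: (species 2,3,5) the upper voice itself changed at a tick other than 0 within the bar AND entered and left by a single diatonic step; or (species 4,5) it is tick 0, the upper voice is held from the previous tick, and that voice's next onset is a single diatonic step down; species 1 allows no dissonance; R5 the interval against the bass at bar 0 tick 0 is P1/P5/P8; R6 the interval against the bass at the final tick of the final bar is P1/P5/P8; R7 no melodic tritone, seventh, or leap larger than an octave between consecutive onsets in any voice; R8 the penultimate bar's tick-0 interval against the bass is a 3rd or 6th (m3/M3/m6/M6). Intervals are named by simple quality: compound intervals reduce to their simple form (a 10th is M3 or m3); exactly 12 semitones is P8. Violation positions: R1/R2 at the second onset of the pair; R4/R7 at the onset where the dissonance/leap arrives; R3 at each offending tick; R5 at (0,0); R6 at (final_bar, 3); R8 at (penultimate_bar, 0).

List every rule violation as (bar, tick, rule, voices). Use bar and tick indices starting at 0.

bar 0: v0=D3 v1=D4 downbeat P8
bar 1: v0=E3 v1=G3 downbeat m3
bar 2: v0=D3 v1=B3 downbeat M6
bar 3: v0=C3 v1=E3 downbeat M3
bar 4: v0=E3 v1=C4 downbeat m6
bar 5: v0=D3 v1=D4 downbeat P8
  -> R7 @ bar 2 tick 2 v(1,): B3->F3 leap 6st

(2, 2, R7, (1,))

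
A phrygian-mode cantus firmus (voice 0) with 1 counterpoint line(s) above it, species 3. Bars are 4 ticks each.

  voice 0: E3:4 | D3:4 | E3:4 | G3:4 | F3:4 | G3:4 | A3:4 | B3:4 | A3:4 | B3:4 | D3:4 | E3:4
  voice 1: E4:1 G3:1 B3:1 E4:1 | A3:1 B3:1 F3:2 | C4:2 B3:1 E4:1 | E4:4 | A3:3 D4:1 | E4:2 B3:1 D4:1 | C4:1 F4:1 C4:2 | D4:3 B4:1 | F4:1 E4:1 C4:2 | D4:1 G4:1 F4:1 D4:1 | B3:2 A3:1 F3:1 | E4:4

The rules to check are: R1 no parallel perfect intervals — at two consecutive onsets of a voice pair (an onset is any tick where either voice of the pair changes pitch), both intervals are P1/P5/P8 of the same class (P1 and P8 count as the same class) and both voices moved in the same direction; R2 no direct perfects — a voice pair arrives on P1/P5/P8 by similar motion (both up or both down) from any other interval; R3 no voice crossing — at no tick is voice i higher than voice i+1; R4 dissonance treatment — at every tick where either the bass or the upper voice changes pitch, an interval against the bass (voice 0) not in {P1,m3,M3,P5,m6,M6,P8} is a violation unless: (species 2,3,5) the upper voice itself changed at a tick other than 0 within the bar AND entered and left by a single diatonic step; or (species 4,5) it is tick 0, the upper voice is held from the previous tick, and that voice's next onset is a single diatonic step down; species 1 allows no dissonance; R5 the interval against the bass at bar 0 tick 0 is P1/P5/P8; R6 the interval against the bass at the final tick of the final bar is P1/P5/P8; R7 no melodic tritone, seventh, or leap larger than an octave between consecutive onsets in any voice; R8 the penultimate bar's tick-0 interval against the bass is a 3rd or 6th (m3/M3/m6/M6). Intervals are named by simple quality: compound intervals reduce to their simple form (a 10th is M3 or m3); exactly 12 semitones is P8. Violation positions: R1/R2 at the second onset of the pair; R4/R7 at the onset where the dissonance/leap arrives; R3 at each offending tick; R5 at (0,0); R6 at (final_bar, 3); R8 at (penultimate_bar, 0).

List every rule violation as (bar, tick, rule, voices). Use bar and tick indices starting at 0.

(1, 0, R2, (0, 1))
(1, 2, R7, (1,))
(8, 0, R7, (1,))
(9, 2, R4, (0, 1))
(11, 0, R2, (0, 1))
(11, 0, R7, (1,))

bar 0: v0=E3 v1=E4 downbeat P8
bar 1: v0=D3 v1=A3 downbeat P5
bar 2: v0=E3 v1=C4 downbeat m6
bar 3: v0=G3 v1=E4 downbeat M6
bar 4: v0=F3 v1=A3 downbeat M3
bar 5: v0=G3 v1=E4 downbeat M6
bar 6: v0=A3 v1=C4 downbeat m3
bar 7: v0=B3 v1=D4 downbeat m3
bar 8: v0=A3 v1=F4 downbeat m6
bar 9: v0=B3 v1=D4 downbeat m3
bar 10: v0=D3 v1=B3 downbeat M6
bar 11: v0=E3 v1=E4 downbeat P8
  -> R2 @ bar 1 tick 0 v(0, 1): E3/E4 P8 -> D3/A3 P5 similar
  -> R7 @ bar 1 tick 2 v(1,): B3->F3 leap 6st
  -> R7 @ bar 8 tick 0 v(1,): B4->F4 leap 6st
  -> R4 @ bar 9 tick 2 v(0, 1): B3/F4 TT untreated
  -> R2 @ bar 11 tick 0 v(0, 1): D3/F3 m3 -> E3/E4 P8 similar
  -> R7 @ bar 11 tick 0 v(1,): F3->E4 leap 11st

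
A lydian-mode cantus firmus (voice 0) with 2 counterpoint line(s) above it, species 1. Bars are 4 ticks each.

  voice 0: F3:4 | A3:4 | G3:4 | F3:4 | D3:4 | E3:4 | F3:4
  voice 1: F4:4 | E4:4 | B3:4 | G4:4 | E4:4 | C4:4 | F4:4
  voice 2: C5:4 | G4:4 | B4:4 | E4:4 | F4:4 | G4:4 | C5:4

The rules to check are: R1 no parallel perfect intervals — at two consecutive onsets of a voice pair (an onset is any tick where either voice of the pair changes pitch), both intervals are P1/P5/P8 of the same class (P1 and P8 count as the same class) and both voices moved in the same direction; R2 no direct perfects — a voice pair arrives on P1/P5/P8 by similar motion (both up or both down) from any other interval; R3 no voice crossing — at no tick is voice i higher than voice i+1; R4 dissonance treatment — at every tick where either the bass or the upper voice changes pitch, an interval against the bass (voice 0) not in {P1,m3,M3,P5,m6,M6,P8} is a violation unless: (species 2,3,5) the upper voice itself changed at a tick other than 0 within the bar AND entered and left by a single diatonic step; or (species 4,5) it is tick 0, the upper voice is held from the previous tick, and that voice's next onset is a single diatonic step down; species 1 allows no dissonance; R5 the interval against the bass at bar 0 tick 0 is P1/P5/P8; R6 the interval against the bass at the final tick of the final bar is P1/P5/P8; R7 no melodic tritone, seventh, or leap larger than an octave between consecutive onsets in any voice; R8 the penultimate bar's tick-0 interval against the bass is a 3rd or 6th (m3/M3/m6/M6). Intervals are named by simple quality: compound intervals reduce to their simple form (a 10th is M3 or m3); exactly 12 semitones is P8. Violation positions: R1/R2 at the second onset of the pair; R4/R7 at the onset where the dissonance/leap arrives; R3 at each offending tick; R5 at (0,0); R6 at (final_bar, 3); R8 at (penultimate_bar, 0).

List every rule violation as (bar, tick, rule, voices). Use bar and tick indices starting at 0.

bar 0: v0=F3 v1=F4 v2=C5 downbeat P5
bar 1: v0=A3 v1=E4 v2=G4 downbeat m7
bar 2: v0=G3 v1=B3 v2=B4 downbeat M3
bar 3: v0=F3 v1=G4 v2=E4 downbeat M7
bar 4: v0=D3 v1=E4 v2=F4 downbeat m3
bar 5: v0=E3 v1=C4 v2=G4 downbeat m3
bar 6: v0=F3 v1=F4 v2=C5 downbeat P5
  -> R4 @ bar 1 tick 0 v(0, 2): A3/G4 m7 untreated
  -> R3 @ bar 3 tick 0 v(1, 2): G4 above E4
  -> R4 @ bar 3 tick 0 v(0, 1): F3/G4 M2 untreated
  -> R4 @ bar 3 tick 0 v(0, 2): F3/E4 M7 untreated
  -> R3 @ bar 3 tick 1 v(1, 2): G4 above E4
  -> R3 @ bar 3 tick 2 v(1, 2): G4 above E4
  -> R3 @ bar 3 tick 3 v(1, 2): G4 above E4
  -> R4 @ bar 4 tick 0 v(0, 1): D3/E4 M2 untreated
  -> R1 @ bar 6 tick 0 v(1, 2): C4/G4 P5 -> F4/C5 P5 similar
  -> R2 @ bar 6 tick 0 v(0, 1): E3/C4 m6 -> F3/F4 P8 similar
  -> R2 @ bar 6 tick 0 v(0, 2): E3/G4 m3 -> F3/C5 P5 similar

(1, 0, R4, (0, 2))
(3, 0, R3, (1, 2))
(3, 0, R4, (0, 1))
(3, 0, R4, (0, 2))
(3, 1, R3, (1, 2))
(3, 2, R3, (1, 2))
(3, 3, R3, (1, 2))
(4, 0, R4, (0, 1))
(6, 0, R1, (1, 2))
(6, 0, R2, (0, 1))
(6, 0, R2, (0, 2))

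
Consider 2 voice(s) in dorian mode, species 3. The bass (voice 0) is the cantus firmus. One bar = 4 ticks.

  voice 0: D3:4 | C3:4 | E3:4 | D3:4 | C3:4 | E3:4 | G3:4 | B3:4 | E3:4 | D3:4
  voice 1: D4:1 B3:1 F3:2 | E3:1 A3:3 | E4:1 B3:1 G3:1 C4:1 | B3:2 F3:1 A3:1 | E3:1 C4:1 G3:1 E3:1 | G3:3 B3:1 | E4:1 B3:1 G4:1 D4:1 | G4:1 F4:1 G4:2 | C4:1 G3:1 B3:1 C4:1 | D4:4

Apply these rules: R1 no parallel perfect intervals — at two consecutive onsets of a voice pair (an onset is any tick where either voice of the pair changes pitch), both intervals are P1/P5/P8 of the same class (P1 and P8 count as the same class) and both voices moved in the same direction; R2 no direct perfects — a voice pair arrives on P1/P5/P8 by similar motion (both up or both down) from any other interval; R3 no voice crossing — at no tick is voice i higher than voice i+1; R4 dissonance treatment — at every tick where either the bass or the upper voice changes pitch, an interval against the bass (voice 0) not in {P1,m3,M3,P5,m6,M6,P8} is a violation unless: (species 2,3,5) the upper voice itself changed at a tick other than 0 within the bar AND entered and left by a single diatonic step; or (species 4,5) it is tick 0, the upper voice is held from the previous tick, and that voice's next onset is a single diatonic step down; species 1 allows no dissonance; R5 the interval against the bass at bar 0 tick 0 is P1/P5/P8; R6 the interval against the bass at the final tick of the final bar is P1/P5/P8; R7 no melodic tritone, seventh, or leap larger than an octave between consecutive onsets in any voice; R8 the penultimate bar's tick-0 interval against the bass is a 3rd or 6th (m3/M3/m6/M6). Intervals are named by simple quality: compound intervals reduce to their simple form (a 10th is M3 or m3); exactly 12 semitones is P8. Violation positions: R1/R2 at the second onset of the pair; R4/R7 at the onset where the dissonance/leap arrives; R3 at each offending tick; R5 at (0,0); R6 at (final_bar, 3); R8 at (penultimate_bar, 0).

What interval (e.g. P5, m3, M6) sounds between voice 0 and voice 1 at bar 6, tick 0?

voice 0=G3 voice 1=E4 -> M6

M6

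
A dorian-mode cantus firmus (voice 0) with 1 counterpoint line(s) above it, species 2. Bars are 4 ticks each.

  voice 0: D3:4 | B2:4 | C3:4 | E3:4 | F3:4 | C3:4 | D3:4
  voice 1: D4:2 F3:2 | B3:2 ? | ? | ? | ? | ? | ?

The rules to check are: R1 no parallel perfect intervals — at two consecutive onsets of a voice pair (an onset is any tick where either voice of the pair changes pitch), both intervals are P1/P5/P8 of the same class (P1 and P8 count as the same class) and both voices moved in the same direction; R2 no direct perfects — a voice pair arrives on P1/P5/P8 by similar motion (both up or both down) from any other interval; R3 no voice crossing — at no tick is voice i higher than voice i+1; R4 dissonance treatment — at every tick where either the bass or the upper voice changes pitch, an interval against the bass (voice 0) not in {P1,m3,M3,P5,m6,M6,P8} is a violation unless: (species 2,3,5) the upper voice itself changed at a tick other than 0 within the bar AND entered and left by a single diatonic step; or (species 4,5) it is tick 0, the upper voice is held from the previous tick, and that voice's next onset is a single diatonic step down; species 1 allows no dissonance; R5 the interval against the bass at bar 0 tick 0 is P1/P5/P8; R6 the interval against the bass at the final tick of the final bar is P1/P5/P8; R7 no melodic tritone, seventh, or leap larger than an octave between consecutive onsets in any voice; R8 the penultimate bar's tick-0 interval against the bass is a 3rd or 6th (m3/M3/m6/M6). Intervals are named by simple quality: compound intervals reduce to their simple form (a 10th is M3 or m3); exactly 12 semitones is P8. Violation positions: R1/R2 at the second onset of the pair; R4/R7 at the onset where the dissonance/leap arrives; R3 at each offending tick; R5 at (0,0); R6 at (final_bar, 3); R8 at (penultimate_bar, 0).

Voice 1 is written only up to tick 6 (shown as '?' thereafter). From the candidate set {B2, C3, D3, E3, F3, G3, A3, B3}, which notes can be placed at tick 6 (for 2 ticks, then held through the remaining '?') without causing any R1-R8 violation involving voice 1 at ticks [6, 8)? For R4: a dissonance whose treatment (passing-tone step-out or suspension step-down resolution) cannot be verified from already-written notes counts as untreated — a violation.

{B2, B3, D3, G3}

B2: legal
C3: violates R4,R7
D3: legal
E3: violates R4
F3: violates R4,R7
G3: legal
A3: violates R4
B3: legal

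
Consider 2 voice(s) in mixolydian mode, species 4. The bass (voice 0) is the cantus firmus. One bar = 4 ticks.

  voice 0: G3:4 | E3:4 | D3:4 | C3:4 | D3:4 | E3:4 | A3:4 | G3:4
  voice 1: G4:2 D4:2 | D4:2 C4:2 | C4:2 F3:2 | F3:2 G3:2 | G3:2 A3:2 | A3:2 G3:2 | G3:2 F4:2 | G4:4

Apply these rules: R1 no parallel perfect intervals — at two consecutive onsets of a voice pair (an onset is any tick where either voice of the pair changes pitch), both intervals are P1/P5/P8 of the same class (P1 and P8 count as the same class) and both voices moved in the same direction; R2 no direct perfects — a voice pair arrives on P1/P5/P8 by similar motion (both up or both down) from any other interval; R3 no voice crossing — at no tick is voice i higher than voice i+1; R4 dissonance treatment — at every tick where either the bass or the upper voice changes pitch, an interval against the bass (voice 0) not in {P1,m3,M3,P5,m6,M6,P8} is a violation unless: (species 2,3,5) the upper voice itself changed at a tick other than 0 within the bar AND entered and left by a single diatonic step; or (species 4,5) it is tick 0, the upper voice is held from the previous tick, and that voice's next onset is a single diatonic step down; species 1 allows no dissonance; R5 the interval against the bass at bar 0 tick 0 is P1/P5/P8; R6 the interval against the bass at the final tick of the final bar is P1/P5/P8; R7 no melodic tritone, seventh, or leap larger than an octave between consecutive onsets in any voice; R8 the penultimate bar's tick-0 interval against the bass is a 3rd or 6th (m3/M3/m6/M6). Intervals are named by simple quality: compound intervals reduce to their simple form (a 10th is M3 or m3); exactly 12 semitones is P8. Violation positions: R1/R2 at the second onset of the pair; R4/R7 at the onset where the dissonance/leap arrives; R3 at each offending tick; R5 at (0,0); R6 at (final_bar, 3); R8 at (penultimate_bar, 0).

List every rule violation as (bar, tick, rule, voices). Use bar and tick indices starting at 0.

bar 0: v0=G3 v1=G4 downbeat P8
bar 1: v0=E3 v1=D4 downbeat m7
bar 2: v0=D3 v1=C4 downbeat m7
bar 3: v0=C3 v1=F3 downbeat P4
bar 4: v0=D3 v1=G3 downbeat P4
bar 5: v0=E3 v1=A3 downbeat P4
bar 6: v0=A3 v1=G3 downbeat M2
bar 7: v0=G3 v1=G4 downbeat P8
  -> R4 @ bar 2 tick 0 v(0, 1): D3/C4 m7 untreated
  -> R4 @ bar 3 tick 0 v(0, 1): C3/F3 P4 untreated
  -> R4 @ bar 4 tick 0 v(0, 1): D3/G3 P4 untreated
  -> R3 @ bar 6 tick 0 v(0, 1): A3 above G3
  -> R4 @ bar 6 tick 0 v(0, 1): A3/G3 M2 untreated
  -> R8 @ bar 6 tick 0 v(0, 1): penult M2 not 3rd/6th
  -> R3 @ bar 6 tick 1 v(0, 1): A3 above G3
  -> R7 @ bar 6 tick 2 v(1,): G3->F4 leap 10st

(2, 0, R4, (0, 1))
(3, 0, R4, (0, 1))
(4, 0, R4, (0, 1))
(6, 0, R3, (0, 1))
(6, 0, R4, (0, 1))
(6, 0, R8, (0, 1))
(6, 1, R3, (0, 1))
(6, 2, R7, (1,))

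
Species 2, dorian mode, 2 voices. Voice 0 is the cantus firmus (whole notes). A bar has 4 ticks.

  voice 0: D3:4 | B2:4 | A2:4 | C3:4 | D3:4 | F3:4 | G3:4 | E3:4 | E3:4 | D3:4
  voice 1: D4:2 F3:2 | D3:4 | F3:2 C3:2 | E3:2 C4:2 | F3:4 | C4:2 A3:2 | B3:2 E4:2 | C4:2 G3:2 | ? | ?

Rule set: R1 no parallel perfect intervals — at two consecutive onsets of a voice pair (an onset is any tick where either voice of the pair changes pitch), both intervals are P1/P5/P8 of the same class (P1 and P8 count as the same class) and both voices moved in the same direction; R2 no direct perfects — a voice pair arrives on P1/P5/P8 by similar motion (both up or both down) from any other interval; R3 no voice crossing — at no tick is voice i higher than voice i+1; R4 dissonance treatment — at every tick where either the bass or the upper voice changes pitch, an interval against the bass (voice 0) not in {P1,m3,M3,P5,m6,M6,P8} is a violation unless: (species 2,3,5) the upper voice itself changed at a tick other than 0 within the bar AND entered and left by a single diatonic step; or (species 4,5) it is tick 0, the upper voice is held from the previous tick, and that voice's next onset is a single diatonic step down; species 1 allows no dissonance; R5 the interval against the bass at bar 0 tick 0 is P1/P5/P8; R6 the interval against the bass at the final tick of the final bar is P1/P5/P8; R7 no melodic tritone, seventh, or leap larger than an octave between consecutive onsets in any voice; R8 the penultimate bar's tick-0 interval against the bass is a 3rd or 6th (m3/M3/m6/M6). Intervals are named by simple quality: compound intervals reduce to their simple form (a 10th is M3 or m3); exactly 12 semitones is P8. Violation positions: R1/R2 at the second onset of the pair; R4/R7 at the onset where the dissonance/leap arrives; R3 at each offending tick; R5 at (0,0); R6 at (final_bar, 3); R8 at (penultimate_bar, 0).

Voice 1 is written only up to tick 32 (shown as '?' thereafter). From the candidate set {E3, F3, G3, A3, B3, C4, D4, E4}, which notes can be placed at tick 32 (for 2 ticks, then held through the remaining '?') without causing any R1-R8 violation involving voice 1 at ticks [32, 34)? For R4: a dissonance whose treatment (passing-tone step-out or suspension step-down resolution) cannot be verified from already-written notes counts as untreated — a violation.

{C4, G3}

E3: violates R8
F3: violates R4,R8
G3: legal
A3: violates R4,R8
B3: violates R8
C4: legal
D4: violates R4,R8
E4: violates R8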